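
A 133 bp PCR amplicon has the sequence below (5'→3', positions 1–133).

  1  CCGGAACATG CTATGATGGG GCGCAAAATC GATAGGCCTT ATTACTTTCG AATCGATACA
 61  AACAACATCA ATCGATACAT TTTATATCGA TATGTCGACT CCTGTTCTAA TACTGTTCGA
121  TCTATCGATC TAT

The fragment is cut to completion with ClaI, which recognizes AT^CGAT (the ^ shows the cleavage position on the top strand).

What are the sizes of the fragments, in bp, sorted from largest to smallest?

ClaI sites (ATCGAT) start at positions 28, 52, 71, 86, 124.
ClaI cuts after base 2 of each site, so after positions 29, 53, 72, 87, 125.
Linear molecule, 5 cuts → 6 fragments:
  1–29 → 29 bp
  30–53 → 24 bp
  54–72 → 19 bp
  73–87 → 15 bp
  88–125 → 38 bp
  126–133 → 8 bp
Sorted largest to smallest: 38, 29, 24, 19, 15, 8 bp.

38, 29, 24, 19, 15, 8 bp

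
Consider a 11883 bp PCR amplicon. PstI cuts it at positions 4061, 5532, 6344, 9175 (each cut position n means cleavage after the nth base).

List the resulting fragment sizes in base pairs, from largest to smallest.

Linear molecule, 4 cuts → 5 fragments:
  4061 − 0 = 4061 bp
  5532 − 4061 = 1471 bp
  6344 − 5532 = 812 bp
  9175 − 6344 = 2831 bp
  11883 − 9175 = 2708 bp
Sorted largest to smallest: 4061, 2831, 2708, 1471, 812 bp.

4061, 2831, 2708, 1471, 812 bp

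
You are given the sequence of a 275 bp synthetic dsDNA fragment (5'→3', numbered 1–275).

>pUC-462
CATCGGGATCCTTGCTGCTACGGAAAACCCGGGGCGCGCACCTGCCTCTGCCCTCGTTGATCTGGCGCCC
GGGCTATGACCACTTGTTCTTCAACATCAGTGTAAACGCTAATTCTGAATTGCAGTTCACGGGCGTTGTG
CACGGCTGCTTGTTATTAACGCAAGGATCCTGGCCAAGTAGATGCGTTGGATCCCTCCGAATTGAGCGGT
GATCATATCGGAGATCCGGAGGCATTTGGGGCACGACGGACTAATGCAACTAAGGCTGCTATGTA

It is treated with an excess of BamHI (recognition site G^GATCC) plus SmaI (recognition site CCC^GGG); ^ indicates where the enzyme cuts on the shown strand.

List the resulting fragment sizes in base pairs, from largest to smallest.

95, 86, 40, 24, 24, 6 bp

BamHI sites (GGATCC) start at positions 6, 165, 189.
BamHI cuts after the first base of each site, so after positions 6, 165, 189.
SmaI sites (CCCGGG) start at positions 28, 68.
SmaI cuts after base 3 of each site, so after positions 30, 70.
Combined cut positions: 6, 30, 70, 165, 189.
Linear molecule, 5 cuts → 6 fragments:
  1–6 → 6 bp
  7–30 → 24 bp
  31–70 → 40 bp
  71–165 → 95 bp
  166–189 → 24 bp
  190–275 → 86 bp
Sorted largest to smallest: 95, 86, 40, 24, 24, 6 bp.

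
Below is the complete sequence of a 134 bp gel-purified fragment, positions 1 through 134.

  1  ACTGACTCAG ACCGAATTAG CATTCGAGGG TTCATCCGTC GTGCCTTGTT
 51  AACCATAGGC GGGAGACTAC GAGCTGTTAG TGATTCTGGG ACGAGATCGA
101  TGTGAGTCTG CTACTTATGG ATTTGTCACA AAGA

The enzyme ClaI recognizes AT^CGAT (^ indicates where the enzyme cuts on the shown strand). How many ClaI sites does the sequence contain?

1

ATCGAT occurs starting at position 96.
ClaI cuts at 1 site.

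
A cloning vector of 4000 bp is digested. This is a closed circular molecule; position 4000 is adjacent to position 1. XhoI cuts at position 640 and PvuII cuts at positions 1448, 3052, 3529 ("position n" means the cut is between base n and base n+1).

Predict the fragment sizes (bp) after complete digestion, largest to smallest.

Combined cut positions (sorted): 640, 1448, 3052, 3529.
Circular molecule, 4 cuts → 4 fragments:
  1448 − 640 = 808 bp
  3052 − 1448 = 1604 bp
  3529 − 3052 = 477 bp
  wrap: 4000 − 3529 + 640 = 1111 bp
Sorted largest to smallest: 1604, 1111, 808, 477 bp.

1604, 1111, 808, 477 bp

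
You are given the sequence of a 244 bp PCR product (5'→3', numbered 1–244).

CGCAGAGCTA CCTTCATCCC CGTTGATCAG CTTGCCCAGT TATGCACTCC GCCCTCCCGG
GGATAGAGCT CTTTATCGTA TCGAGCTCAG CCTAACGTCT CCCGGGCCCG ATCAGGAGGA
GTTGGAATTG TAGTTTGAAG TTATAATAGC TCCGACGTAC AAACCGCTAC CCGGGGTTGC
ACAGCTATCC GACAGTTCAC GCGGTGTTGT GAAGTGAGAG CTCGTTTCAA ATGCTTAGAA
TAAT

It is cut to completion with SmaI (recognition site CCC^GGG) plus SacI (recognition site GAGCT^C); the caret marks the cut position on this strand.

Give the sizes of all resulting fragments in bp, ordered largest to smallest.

SmaI sites (CCCGGG) start at positions 56, 101, 170.
SmaI cuts after base 3 of each site, so after positions 58, 103, 172.
SacI sites (GAGCTC) start at positions 66, 83, 218.
SacI cuts after base 5 of each site (before the last base), so after positions 70, 87, 222.
Combined cut positions: 58, 70, 87, 103, 172, 222.
Linear molecule, 6 cuts → 7 fragments:
  1–58 → 58 bp
  59–70 → 12 bp
  71–87 → 17 bp
  88–103 → 16 bp
  104–172 → 69 bp
  173–222 → 50 bp
  223–244 → 22 bp
Sorted largest to smallest: 69, 58, 50, 22, 17, 16, 12 bp.

69, 58, 50, 22, 17, 16, 12 bp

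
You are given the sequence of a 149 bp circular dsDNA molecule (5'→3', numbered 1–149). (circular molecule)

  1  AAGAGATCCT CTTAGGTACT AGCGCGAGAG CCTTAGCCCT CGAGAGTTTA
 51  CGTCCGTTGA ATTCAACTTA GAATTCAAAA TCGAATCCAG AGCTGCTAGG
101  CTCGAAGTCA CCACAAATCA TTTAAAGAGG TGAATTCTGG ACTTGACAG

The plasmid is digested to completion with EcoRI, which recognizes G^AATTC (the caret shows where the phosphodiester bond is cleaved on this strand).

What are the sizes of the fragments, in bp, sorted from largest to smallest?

EcoRI sites (GAATTC) start at positions 59, 71, 132.
EcoRI cuts after the first base of each site, so after positions 59, 71, 132.
Circular molecule, 3 cuts → 3 fragments:
  60–71 → 12 bp
  72–132 → 61 bp
  133–149 then 1–59 → 17 + 59 = 76 bp
Sorted largest to smallest: 76, 61, 12 bp.

76, 61, 12 bp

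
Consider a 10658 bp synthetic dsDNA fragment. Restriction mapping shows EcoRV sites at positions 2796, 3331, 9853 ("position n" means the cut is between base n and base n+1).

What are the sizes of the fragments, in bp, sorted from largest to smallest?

6522, 2796, 805, 535 bp

Linear molecule, 3 cuts → 4 fragments:
  2796 − 0 = 2796 bp
  3331 − 2796 = 535 bp
  9853 − 3331 = 6522 bp
  10658 − 9853 = 805 bp
Sorted largest to smallest: 6522, 2796, 805, 535 bp.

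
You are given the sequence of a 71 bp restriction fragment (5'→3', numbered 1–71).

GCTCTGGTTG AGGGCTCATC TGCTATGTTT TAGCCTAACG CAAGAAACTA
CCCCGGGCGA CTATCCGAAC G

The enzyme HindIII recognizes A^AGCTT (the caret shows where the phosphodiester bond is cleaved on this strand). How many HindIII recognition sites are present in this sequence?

No occurrence of AAGCTT is present in the sequence.
HindIII does not cut: 0 sites.

0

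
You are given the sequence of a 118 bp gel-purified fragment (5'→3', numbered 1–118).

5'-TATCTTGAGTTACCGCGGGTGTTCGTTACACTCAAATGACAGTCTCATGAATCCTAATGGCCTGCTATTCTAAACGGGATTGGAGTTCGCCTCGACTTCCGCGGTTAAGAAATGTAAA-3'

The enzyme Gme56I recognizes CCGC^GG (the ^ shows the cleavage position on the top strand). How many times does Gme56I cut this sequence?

CCGCGG occurs starting at positions 13, 99.
Gme56I cuts at 2 sites.

2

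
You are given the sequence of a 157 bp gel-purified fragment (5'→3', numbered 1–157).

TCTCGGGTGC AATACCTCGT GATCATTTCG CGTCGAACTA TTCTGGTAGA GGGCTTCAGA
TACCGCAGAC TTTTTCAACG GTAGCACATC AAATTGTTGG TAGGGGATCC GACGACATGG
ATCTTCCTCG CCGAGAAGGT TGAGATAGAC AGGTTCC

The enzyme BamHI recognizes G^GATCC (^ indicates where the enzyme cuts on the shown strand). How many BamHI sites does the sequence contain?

1

GGATCC occurs starting at position 105.
BamHI cuts at 1 site.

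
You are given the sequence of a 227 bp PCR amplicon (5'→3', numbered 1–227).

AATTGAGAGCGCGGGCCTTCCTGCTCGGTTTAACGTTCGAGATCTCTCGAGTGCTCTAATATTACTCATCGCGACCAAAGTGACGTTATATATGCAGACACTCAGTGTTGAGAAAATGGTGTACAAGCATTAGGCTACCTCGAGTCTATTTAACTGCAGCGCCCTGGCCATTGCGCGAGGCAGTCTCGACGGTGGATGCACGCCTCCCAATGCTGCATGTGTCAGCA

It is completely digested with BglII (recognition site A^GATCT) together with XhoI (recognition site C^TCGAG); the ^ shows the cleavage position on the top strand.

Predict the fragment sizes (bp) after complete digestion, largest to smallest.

The BglII site (AGATCT) starts at position 40.
BglII cuts after the first base of each site, so after position 40.
XhoI sites (CTCGAG) start at positions 46, 139.
XhoI cuts after the first base of each site, so after positions 46, 139.
Combined cut positions: 40, 46, 139.
Linear molecule, 3 cuts → 4 fragments:
  1–40 → 40 bp
  41–46 → 6 bp
  47–139 → 93 bp
  140–227 → 88 bp
Sorted largest to smallest: 93, 88, 40, 6 bp.

93, 88, 40, 6 bp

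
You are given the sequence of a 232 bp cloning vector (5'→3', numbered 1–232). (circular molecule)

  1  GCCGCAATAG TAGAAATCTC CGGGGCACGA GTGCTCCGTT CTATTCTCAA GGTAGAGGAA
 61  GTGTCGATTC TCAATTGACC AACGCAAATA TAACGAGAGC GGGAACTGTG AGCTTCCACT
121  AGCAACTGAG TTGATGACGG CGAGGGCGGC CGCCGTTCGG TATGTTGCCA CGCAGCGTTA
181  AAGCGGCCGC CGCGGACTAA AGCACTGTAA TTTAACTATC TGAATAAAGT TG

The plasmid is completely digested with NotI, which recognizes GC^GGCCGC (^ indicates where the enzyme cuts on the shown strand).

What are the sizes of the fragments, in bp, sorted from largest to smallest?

NotI sites (GCGGCCGC) start at positions 146, 183.
NotI cuts after base 2 of each site, so after positions 147, 184.
Circular molecule, 2 cuts → 2 fragments:
  148–184 → 37 bp
  185–232 then 1–147 → 48 + 147 = 195 bp
Sorted largest to smallest: 195, 37 bp.

195, 37 bp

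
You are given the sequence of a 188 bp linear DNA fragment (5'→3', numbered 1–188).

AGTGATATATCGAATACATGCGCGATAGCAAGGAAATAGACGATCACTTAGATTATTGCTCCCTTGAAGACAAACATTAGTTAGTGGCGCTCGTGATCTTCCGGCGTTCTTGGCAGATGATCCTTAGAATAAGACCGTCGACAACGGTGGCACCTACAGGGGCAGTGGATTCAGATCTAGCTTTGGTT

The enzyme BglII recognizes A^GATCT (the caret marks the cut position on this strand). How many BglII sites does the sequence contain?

1

AGATCT occurs starting at position 173.
BglII cuts at 1 site.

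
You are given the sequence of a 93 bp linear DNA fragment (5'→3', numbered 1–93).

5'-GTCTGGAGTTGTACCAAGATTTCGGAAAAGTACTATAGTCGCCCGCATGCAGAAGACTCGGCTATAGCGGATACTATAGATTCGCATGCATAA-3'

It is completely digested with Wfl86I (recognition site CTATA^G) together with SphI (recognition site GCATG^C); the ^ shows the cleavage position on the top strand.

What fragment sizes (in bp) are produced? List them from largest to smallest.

37, 17, 12, 12, 10, 5 bp

Wfl86I sites (CTATAG) start at positions 33, 62, 74.
Wfl86I cuts after base 5 of each site (before the last base), so after positions 37, 66, 78.
SphI sites (GCATGC) start at positions 45, 84.
SphI cuts after base 5 of each site (before the last base), so after positions 49, 88.
Combined cut positions: 37, 49, 66, 78, 88.
Linear molecule, 5 cuts → 6 fragments:
  1–37 → 37 bp
  38–49 → 12 bp
  50–66 → 17 bp
  67–78 → 12 bp
  79–88 → 10 bp
  89–93 → 5 bp
Sorted largest to smallest: 37, 17, 12, 12, 10, 5 bp.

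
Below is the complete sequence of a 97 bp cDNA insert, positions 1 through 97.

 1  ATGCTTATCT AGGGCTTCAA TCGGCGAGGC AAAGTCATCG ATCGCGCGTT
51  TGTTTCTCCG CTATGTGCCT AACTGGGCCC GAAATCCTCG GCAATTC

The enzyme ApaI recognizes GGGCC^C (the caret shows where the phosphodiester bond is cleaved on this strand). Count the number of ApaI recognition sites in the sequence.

1

GGGCCC occurs starting at position 75.
ApaI cuts at 1 site.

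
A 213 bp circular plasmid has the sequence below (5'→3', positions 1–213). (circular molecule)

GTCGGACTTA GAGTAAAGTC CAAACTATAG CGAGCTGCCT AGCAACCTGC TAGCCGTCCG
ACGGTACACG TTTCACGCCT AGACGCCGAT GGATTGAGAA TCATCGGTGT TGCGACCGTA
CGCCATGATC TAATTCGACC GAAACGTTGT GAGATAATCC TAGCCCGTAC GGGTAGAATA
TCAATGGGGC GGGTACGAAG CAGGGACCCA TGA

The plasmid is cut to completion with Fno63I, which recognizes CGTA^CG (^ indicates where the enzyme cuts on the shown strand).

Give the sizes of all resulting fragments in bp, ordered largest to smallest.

164, 49 bp

Fno63I sites (CGTACG) start at positions 117, 166.
Fno63I cuts after base 4 of each site, so after positions 120, 169.
Circular molecule, 2 cuts → 2 fragments:
  121–169 → 49 bp
  170–213 then 1–120 → 44 + 120 = 164 bp
Sorted largest to smallest: 164, 49 bp.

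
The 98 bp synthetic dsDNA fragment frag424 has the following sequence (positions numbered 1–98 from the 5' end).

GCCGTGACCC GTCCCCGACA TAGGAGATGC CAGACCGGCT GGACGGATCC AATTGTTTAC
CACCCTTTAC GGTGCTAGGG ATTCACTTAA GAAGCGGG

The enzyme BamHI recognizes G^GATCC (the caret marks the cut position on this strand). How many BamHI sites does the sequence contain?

GGATCC occurs starting at position 45.
BamHI cuts at 1 site.

1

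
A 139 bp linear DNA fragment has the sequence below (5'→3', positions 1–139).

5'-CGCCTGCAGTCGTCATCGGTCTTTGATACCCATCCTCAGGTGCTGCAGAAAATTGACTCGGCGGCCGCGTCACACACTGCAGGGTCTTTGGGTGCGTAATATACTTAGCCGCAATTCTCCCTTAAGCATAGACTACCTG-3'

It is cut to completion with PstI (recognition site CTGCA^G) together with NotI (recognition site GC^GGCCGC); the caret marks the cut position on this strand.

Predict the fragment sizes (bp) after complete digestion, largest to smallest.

58, 39, 19, 15, 8 bp

PstI sites (CTGCAG) start at positions 4, 43, 77.
PstI cuts after base 5 of each site (before the last base), so after positions 8, 47, 81.
The NotI site (GCGGCCGC) starts at position 61.
NotI cuts after base 2 of each site, so after position 62.
Combined cut positions: 8, 47, 62, 81.
Linear molecule, 4 cuts → 5 fragments:
  1–8 → 8 bp
  9–47 → 39 bp
  48–62 → 15 bp
  63–81 → 19 bp
  82–139 → 58 bp
Sorted largest to smallest: 58, 39, 19, 15, 8 bp.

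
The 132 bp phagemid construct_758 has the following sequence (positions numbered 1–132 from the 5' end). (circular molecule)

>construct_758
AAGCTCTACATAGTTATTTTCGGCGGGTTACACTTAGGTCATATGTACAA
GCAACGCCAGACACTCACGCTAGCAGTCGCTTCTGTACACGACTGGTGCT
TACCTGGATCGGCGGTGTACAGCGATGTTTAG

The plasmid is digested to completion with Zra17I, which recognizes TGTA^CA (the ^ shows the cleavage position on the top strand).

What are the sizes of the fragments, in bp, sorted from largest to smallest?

Zra17I sites (TGTACA) start at positions 44, 84, 116.
Zra17I cuts after base 4 of each site, so after positions 47, 87, 119.
Circular molecule, 3 cuts → 3 fragments:
  48–87 → 40 bp
  88–119 → 32 bp
  120–132 then 1–47 → 13 + 47 = 60 bp
Sorted largest to smallest: 60, 40, 32 bp.

60, 40, 32 bp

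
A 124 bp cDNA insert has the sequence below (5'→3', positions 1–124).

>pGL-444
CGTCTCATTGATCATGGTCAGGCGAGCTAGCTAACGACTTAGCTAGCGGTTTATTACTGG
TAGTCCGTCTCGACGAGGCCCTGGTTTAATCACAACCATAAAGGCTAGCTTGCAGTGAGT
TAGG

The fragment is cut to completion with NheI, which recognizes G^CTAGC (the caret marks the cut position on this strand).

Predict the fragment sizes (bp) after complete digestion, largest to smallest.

62, 26, 20, 16 bp

NheI sites (GCTAGC) start at positions 26, 42, 104.
NheI cuts after the first base of each site, so after positions 26, 42, 104.
Linear molecule, 3 cuts → 4 fragments:
  1–26 → 26 bp
  27–42 → 16 bp
  43–104 → 62 bp
  105–124 → 20 bp
Sorted largest to smallest: 62, 26, 20, 16 bp.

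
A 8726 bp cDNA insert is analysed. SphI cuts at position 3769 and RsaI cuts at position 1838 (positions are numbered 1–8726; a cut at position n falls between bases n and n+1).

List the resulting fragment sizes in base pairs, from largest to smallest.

4957, 1931, 1838 bp

Combined cut positions (sorted): 1838, 3769.
Linear molecule, 2 cuts → 3 fragments:
  1838 − 0 = 1838 bp
  3769 − 1838 = 1931 bp
  8726 − 3769 = 4957 bp
Sorted largest to smallest: 4957, 1931, 1838 bp.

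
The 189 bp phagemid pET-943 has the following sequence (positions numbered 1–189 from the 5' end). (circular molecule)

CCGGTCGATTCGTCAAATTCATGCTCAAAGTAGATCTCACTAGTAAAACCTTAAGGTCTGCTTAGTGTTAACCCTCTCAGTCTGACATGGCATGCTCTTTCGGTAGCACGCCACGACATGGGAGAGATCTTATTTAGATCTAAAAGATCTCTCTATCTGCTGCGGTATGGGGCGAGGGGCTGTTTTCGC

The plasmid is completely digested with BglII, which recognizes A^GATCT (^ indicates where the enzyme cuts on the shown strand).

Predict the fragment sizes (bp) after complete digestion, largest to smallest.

93, 76, 11, 9 bp

BglII sites (AGATCT) start at positions 32, 125, 136, 145.
BglII cuts after the first base of each site, so after positions 32, 125, 136, 145.
Circular molecule, 4 cuts → 4 fragments:
  33–125 → 93 bp
  126–136 → 11 bp
  137–145 → 9 bp
  146–189 then 1–32 → 44 + 32 = 76 bp
Sorted largest to smallest: 93, 76, 11, 9 bp.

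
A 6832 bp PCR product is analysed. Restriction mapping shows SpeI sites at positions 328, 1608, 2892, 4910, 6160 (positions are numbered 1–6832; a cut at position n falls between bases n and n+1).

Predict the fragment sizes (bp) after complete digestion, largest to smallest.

Linear molecule, 5 cuts → 6 fragments:
  328 − 0 = 328 bp
  1608 − 328 = 1280 bp
  2892 − 1608 = 1284 bp
  4910 − 2892 = 2018 bp
  6160 − 4910 = 1250 bp
  6832 − 6160 = 672 bp
Sorted largest to smallest: 2018, 1284, 1280, 1250, 672, 328 bp.

2018, 1284, 1280, 1250, 672, 328 bp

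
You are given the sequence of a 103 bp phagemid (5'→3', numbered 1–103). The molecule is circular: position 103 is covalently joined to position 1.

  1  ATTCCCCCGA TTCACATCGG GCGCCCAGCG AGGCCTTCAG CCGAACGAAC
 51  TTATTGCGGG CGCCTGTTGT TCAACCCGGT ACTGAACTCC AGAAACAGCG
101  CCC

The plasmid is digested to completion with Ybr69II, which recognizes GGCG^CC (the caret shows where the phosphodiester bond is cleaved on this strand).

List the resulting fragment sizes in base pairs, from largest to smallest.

Ybr69II sites (GGCGCC) start at positions 20, 59.
Ybr69II cuts after base 4 of each site, so after positions 23, 62.
Circular molecule, 2 cuts → 2 fragments:
  24–62 → 39 bp
  63–103 then 1–23 → 41 + 23 = 64 bp
Sorted largest to smallest: 64, 39 bp.

64, 39 bp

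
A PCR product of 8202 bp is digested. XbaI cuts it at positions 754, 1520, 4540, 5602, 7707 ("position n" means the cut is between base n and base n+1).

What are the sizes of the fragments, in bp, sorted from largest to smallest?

3020, 2105, 1062, 766, 754, 495 bp

Linear molecule, 5 cuts → 6 fragments:
  754 − 0 = 754 bp
  1520 − 754 = 766 bp
  4540 − 1520 = 3020 bp
  5602 − 4540 = 1062 bp
  7707 − 5602 = 2105 bp
  8202 − 7707 = 495 bp
Sorted largest to smallest: 3020, 2105, 1062, 766, 754, 495 bp.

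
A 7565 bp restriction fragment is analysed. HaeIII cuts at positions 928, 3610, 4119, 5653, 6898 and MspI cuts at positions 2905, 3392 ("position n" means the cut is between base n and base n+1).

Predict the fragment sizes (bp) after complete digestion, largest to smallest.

1977, 1534, 1245, 928, 667, 509, 487, 218 bp

Combined cut positions (sorted): 928, 2905, 3392, 3610, 4119, 5653, 6898.
Linear molecule, 7 cuts → 8 fragments:
  928 − 0 = 928 bp
  2905 − 928 = 1977 bp
  3392 − 2905 = 487 bp
  3610 − 3392 = 218 bp
  4119 − 3610 = 509 bp
  5653 − 4119 = 1534 bp
  6898 − 5653 = 1245 bp
  7565 − 6898 = 667 bp
Sorted largest to smallest: 1977, 1534, 1245, 928, 667, 509, 487, 218 bp.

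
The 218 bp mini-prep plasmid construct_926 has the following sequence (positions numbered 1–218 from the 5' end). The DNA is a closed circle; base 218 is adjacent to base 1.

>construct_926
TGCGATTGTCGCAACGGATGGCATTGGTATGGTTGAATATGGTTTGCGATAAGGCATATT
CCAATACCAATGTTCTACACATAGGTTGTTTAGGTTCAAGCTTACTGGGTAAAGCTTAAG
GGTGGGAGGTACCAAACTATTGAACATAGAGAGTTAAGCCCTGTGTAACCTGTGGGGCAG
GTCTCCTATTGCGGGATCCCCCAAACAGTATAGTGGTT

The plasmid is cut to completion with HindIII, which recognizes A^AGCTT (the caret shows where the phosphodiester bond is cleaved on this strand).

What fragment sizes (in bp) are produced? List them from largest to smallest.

HindIII sites (AAGCTT) start at positions 98, 112.
HindIII cuts after the first base of each site, so after positions 98, 112.
Circular molecule, 2 cuts → 2 fragments:
  99–112 → 14 bp
  113–218 then 1–98 → 106 + 98 = 204 bp
Sorted largest to smallest: 204, 14 bp.

204, 14 bp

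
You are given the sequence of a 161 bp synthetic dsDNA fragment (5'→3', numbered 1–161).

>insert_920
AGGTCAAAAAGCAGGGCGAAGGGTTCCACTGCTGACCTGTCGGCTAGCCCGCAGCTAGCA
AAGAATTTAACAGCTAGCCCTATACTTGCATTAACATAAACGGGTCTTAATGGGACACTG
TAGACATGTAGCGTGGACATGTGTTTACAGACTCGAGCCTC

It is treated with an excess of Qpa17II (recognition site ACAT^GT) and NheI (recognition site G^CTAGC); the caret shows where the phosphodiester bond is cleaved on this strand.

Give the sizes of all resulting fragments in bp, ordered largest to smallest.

54, 43, 21, 19, 13, 11 bp

Qpa17II sites (ACATGT) start at positions 124, 137.
Qpa17II cuts after base 4 of each site, so after positions 127, 140.
NheI sites (GCTAGC) start at positions 43, 54, 73.
NheI cuts after the first base of each site, so after positions 43, 54, 73.
Combined cut positions: 43, 54, 73, 127, 140.
Linear molecule, 5 cuts → 6 fragments:
  1–43 → 43 bp
  44–54 → 11 bp
  55–73 → 19 bp
  74–127 → 54 bp
  128–140 → 13 bp
  141–161 → 21 bp
Sorted largest to smallest: 54, 43, 21, 19, 13, 11 bp.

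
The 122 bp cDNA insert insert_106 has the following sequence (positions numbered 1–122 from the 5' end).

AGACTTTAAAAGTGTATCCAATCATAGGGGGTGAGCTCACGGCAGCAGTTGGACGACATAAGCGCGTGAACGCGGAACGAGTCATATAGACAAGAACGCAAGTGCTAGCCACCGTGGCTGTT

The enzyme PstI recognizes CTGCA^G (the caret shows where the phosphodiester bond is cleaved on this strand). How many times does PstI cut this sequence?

0

No occurrence of CTGCAG is present in the sequence.
PstI does not cut: 0 sites.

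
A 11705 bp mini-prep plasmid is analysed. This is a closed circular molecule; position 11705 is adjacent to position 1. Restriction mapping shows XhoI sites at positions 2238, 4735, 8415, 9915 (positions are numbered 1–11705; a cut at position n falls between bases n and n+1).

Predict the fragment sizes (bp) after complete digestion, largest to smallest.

4028, 3680, 2497, 1500 bp

Circular molecule, 4 cuts → 4 fragments:
  4735 − 2238 = 2497 bp
  8415 − 4735 = 3680 bp
  9915 − 8415 = 1500 bp
  wrap: 11705 − 9915 + 2238 = 4028 bp
Sorted largest to smallest: 4028, 3680, 2497, 1500 bp.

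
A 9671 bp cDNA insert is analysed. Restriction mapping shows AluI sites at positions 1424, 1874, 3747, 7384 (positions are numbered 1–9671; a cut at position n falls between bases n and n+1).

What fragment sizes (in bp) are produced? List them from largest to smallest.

3637, 2287, 1873, 1424, 450 bp

Linear molecule, 4 cuts → 5 fragments:
  1424 − 0 = 1424 bp
  1874 − 1424 = 450 bp
  3747 − 1874 = 1873 bp
  7384 − 3747 = 3637 bp
  9671 − 7384 = 2287 bp
Sorted largest to smallest: 3637, 2287, 1873, 1424, 450 bp.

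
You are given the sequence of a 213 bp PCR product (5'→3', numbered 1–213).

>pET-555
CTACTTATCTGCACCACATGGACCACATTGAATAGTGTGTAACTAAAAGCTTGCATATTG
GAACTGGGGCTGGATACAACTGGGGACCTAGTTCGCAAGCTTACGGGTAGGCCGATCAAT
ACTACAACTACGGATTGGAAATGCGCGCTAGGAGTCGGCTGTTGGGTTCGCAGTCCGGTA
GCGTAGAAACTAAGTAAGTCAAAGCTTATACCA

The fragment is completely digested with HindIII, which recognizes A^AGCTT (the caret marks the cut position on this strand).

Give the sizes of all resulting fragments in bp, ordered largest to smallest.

HindIII sites (AAGCTT) start at positions 47, 97, 202.
HindIII cuts after the first base of each site, so after positions 47, 97, 202.
Linear molecule, 3 cuts → 4 fragments:
  1–47 → 47 bp
  48–97 → 50 bp
  98–202 → 105 bp
  203–213 → 11 bp
Sorted largest to smallest: 105, 50, 47, 11 bp.

105, 50, 47, 11 bp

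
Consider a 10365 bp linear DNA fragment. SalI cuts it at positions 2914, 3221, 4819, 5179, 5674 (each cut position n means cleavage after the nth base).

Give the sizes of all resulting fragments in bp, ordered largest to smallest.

Linear molecule, 5 cuts → 6 fragments:
  2914 − 0 = 2914 bp
  3221 − 2914 = 307 bp
  4819 − 3221 = 1598 bp
  5179 − 4819 = 360 bp
  5674 − 5179 = 495 bp
  10365 − 5674 = 4691 bp
Sorted largest to smallest: 4691, 2914, 1598, 495, 360, 307 bp.

4691, 2914, 1598, 495, 360, 307 bp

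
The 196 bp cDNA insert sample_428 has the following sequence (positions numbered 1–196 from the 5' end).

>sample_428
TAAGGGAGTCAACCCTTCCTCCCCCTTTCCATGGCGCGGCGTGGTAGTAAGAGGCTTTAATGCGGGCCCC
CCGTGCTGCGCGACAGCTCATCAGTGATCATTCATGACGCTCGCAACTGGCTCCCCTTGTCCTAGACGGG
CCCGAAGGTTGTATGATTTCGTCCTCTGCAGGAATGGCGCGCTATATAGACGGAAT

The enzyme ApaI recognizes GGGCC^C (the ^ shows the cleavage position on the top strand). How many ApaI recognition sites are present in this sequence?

GGGCCC occurs starting at positions 64, 138.
ApaI cuts at 2 sites.

2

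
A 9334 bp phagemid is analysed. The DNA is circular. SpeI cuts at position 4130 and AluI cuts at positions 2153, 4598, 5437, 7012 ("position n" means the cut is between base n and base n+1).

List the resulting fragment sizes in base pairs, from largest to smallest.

Combined cut positions (sorted): 2153, 4130, 4598, 5437, 7012.
Circular molecule, 5 cuts → 5 fragments:
  4130 − 2153 = 1977 bp
  4598 − 4130 = 468 bp
  5437 − 4598 = 839 bp
  7012 − 5437 = 1575 bp
  wrap: 9334 − 7012 + 2153 = 4475 bp
Sorted largest to smallest: 4475, 1977, 1575, 839, 468 bp.

4475, 1977, 1575, 839, 468 bp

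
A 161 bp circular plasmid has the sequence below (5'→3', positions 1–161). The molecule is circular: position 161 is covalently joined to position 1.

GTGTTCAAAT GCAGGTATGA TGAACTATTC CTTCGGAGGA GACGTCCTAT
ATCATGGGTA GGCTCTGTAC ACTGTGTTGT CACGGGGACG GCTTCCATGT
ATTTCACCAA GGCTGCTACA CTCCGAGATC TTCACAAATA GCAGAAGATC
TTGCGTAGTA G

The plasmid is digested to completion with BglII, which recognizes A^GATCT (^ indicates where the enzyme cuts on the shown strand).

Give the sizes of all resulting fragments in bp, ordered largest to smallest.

141, 20 bp

BglII sites (AGATCT) start at positions 126, 146.
BglII cuts after the first base of each site, so after positions 126, 146.
Circular molecule, 2 cuts → 2 fragments:
  127–146 → 20 bp
  147–161 then 1–126 → 15 + 126 = 141 bp
Sorted largest to smallest: 141, 20 bp.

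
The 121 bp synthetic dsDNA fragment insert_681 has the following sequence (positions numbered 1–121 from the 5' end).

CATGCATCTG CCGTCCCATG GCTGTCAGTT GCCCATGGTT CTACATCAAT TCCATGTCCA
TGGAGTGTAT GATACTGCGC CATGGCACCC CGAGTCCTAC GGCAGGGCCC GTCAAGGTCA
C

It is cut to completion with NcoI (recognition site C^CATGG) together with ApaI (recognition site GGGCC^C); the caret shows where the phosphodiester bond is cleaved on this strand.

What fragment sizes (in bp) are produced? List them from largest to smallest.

29, 25, 22, 17, 16, 12 bp

NcoI sites (CCATGG) start at positions 16, 33, 58, 80.
NcoI cuts after the first base of each site, so after positions 16, 33, 58, 80.
The ApaI site (GGGCCC) starts at position 105.
ApaI cuts after base 5 of each site (before the last base), so after position 109.
Combined cut positions: 16, 33, 58, 80, 109.
Linear molecule, 5 cuts → 6 fragments:
  1–16 → 16 bp
  17–33 → 17 bp
  34–58 → 25 bp
  59–80 → 22 bp
  81–109 → 29 bp
  110–121 → 12 bp
Sorted largest to smallest: 29, 25, 22, 17, 16, 12 bp.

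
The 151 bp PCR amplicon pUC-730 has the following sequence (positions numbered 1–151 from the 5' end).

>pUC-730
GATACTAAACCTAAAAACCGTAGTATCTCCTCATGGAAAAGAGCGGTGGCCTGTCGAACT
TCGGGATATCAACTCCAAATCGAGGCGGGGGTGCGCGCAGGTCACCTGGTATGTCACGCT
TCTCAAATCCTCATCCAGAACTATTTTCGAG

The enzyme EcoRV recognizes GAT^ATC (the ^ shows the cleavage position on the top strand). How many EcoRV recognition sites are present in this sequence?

1

GATATC occurs starting at position 65.
EcoRV cuts at 1 site.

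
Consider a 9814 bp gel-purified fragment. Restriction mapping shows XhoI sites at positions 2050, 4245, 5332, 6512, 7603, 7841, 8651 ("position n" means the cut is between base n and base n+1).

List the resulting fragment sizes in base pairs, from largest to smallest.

2195, 2050, 1180, 1163, 1091, 1087, 810, 238 bp

Linear molecule, 7 cuts → 8 fragments:
  2050 − 0 = 2050 bp
  4245 − 2050 = 2195 bp
  5332 − 4245 = 1087 bp
  6512 − 5332 = 1180 bp
  7603 − 6512 = 1091 bp
  7841 − 7603 = 238 bp
  8651 − 7841 = 810 bp
  9814 − 8651 = 1163 bp
Sorted largest to smallest: 2195, 2050, 1180, 1163, 1091, 1087, 810, 238 bp.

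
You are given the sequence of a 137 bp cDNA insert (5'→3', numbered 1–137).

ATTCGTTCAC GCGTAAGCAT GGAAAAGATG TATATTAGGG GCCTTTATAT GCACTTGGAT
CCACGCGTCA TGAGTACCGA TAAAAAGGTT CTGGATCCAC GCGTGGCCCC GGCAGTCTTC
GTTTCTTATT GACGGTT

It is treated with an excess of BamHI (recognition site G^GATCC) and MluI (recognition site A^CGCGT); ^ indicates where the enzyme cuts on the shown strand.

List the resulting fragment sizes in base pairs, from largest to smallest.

BamHI sites (GGATCC) start at positions 57, 93.
BamHI cuts after the first base of each site, so after positions 57, 93.
MluI sites (ACGCGT) start at positions 9, 63, 99.
MluI cuts after the first base of each site, so after positions 9, 63, 99.
Combined cut positions: 9, 57, 63, 93, 99.
Linear molecule, 5 cuts → 6 fragments:
  1–9 → 9 bp
  10–57 → 48 bp
  58–63 → 6 bp
  64–93 → 30 bp
  94–99 → 6 bp
  100–137 → 38 bp
Sorted largest to smallest: 48, 38, 30, 9, 6, 6 bp.

48, 38, 30, 9, 6, 6 bp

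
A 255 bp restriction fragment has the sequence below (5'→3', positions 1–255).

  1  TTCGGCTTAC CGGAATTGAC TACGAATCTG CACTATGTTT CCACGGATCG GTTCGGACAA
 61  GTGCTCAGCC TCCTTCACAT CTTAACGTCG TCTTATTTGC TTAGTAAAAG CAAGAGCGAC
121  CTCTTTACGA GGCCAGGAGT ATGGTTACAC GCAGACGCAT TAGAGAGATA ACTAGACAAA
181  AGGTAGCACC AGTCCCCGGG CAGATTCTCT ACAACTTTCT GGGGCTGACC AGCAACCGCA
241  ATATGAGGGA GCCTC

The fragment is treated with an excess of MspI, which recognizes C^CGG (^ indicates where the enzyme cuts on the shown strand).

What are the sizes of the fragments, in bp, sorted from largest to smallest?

MspI sites (CCGG) start at positions 10, 196.
MspI cuts after the first base of each site, so after positions 10, 196.
Linear molecule, 2 cuts → 3 fragments:
  1–10 → 10 bp
  11–196 → 186 bp
  197–255 → 59 bp
Sorted largest to smallest: 186, 59, 10 bp.

186, 59, 10 bp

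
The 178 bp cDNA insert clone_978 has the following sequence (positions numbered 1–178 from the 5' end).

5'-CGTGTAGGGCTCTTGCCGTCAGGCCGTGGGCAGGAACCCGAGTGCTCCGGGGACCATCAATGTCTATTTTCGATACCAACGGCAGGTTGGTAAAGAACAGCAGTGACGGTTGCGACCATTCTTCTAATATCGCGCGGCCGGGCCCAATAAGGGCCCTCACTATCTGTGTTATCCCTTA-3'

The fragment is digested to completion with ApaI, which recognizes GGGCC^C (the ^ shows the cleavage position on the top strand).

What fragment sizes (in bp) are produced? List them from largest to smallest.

144, 23, 11 bp

ApaI sites (GGGCCC) start at positions 140, 151.
ApaI cuts after base 5 of each site (before the last base), so after positions 144, 155.
Linear molecule, 2 cuts → 3 fragments:
  1–144 → 144 bp
  145–155 → 11 bp
  156–178 → 23 bp
Sorted largest to smallest: 144, 23, 11 bp.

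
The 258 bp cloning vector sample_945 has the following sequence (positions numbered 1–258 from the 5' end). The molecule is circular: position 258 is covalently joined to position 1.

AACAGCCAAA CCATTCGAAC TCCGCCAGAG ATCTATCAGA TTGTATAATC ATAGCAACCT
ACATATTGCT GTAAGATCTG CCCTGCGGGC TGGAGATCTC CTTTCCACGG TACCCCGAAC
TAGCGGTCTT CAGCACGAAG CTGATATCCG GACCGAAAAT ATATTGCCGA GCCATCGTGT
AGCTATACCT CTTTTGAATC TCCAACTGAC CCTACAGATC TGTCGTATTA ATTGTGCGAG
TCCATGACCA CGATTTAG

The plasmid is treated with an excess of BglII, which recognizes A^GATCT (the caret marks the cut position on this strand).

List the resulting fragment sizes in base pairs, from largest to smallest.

122, 71, 45, 20 bp

BglII sites (AGATCT) start at positions 29, 74, 94, 216.
BglII cuts after the first base of each site, so after positions 29, 74, 94, 216.
Circular molecule, 4 cuts → 4 fragments:
  30–74 → 45 bp
  75–94 → 20 bp
  95–216 → 122 bp
  217–258 then 1–29 → 42 + 29 = 71 bp
Sorted largest to smallest: 122, 71, 45, 20 bp.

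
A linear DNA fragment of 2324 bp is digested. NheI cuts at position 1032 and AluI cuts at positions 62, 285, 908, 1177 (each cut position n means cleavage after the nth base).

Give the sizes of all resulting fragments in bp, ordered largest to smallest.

1147, 623, 223, 145, 124, 62 bp

Combined cut positions (sorted): 62, 285, 908, 1032, 1177.
Linear molecule, 5 cuts → 6 fragments:
  62 − 0 = 62 bp
  285 − 62 = 223 bp
  908 − 285 = 623 bp
  1032 − 908 = 124 bp
  1177 − 1032 = 145 bp
  2324 − 1177 = 1147 bp
Sorted largest to smallest: 1147, 623, 223, 145, 124, 62 bp.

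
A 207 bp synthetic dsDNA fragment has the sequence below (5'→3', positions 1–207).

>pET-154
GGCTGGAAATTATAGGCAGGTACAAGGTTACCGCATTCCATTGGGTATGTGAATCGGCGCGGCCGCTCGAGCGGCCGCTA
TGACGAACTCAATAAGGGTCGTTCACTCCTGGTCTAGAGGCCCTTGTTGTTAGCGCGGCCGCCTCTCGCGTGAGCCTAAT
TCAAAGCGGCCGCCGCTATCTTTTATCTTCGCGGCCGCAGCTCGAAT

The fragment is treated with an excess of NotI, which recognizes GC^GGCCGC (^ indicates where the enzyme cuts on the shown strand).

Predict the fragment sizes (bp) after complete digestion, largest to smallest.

NotI sites (GCGGCCGC) start at positions 59, 71, 135, 166, 191.
NotI cuts after base 2 of each site, so after positions 60, 72, 136, 167, 192.
Linear molecule, 5 cuts → 6 fragments:
  1–60 → 60 bp
  61–72 → 12 bp
  73–136 → 64 bp
  137–167 → 31 bp
  168–192 → 25 bp
  193–207 → 15 bp
Sorted largest to smallest: 64, 60, 31, 25, 15, 12 bp.

64, 60, 31, 25, 15, 12 bp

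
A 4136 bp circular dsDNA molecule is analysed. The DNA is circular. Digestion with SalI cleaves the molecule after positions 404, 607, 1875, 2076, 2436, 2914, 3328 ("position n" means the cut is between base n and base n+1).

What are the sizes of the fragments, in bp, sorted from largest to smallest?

1268, 1212, 478, 414, 360, 203, 201 bp

Circular molecule, 7 cuts → 7 fragments:
  607 − 404 = 203 bp
  1875 − 607 = 1268 bp
  2076 − 1875 = 201 bp
  2436 − 2076 = 360 bp
  2914 − 2436 = 478 bp
  3328 − 2914 = 414 bp
  wrap: 4136 − 3328 + 404 = 1212 bp
Sorted largest to smallest: 1268, 1212, 478, 414, 360, 203, 201 bp.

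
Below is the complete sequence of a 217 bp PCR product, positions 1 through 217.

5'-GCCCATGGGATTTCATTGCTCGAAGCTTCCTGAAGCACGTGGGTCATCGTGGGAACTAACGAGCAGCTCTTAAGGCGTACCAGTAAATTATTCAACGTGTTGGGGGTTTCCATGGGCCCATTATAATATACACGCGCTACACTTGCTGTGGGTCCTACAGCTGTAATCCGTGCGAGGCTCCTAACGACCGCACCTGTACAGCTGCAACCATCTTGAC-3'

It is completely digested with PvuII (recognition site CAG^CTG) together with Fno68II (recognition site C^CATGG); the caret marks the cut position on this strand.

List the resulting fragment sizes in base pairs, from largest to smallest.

PvuII sites (CAGCTG) start at positions 158, 199.
PvuII cuts after base 3 of each site, so after positions 160, 201.
Fno68II sites (CCATGG) start at positions 3, 110.
Fno68II cuts after the first base of each site, so after positions 3, 110.
Combined cut positions: 3, 110, 160, 201.
Linear molecule, 4 cuts → 5 fragments:
  1–3 → 3 bp
  4–110 → 107 bp
  111–160 → 50 bp
  161–201 → 41 bp
  202–217 → 16 bp
Sorted largest to smallest: 107, 50, 41, 16, 3 bp.

107, 50, 41, 16, 3 bp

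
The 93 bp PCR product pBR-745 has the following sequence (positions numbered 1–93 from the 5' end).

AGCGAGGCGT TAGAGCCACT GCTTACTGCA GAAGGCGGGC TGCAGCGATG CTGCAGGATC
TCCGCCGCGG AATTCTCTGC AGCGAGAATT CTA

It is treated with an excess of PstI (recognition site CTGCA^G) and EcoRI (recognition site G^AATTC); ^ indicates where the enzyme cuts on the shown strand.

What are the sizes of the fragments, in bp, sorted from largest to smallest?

PstI sites (CTGCAG) start at positions 26, 40, 51, 77.
PstI cuts after base 5 of each site (before the last base), so after positions 30, 44, 55, 81.
EcoRI sites (GAATTC) start at positions 70, 86.
EcoRI cuts after the first base of each site, so after positions 70, 86.
Combined cut positions: 30, 44, 55, 70, 81, 86.
Linear molecule, 6 cuts → 7 fragments:
  1–30 → 30 bp
  31–44 → 14 bp
  45–55 → 11 bp
  56–70 → 15 bp
  71–81 → 11 bp
  82–86 → 5 bp
  87–93 → 7 bp
Sorted largest to smallest: 30, 15, 14, 11, 11, 7, 5 bp.

30, 15, 14, 11, 11, 7, 5 bp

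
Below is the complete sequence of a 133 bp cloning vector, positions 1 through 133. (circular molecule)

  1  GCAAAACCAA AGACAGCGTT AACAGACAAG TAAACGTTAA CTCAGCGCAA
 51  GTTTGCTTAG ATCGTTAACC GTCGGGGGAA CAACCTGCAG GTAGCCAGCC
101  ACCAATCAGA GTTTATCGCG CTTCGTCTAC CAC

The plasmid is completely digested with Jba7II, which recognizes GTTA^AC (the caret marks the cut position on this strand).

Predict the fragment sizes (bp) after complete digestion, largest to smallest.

Jba7II sites (GTTAAC) start at positions 18, 36, 64.
Jba7II cuts after base 4 of each site, so after positions 21, 39, 67.
Circular molecule, 3 cuts → 3 fragments:
  22–39 → 18 bp
  40–67 → 28 bp
  68–133 then 1–21 → 66 + 21 = 87 bp
Sorted largest to smallest: 87, 28, 18 bp.

87, 28, 18 bp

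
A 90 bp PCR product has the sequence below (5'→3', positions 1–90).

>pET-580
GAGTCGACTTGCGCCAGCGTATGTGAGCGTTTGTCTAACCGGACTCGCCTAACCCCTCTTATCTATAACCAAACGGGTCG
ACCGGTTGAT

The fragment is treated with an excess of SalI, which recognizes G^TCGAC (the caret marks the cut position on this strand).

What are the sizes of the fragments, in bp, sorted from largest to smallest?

74, 13, 3 bp

SalI sites (GTCGAC) start at positions 3, 77.
SalI cuts after the first base of each site, so after positions 3, 77.
Linear molecule, 2 cuts → 3 fragments:
  1–3 → 3 bp
  4–77 → 74 bp
  78–90 → 13 bp
Sorted largest to smallest: 74, 13, 3 bp.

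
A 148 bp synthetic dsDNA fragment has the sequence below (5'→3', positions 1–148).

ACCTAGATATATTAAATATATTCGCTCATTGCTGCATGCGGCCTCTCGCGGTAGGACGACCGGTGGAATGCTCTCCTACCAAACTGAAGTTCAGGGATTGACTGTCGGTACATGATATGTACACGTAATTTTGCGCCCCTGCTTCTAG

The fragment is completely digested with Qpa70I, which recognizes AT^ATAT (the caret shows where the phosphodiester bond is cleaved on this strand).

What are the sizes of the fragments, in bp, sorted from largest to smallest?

Qpa70I sites (ATATAT) start at positions 7, 16.
Qpa70I cuts after base 2 of each site, so after positions 8, 17.
Linear molecule, 2 cuts → 3 fragments:
  1–8 → 8 bp
  9–17 → 9 bp
  18–148 → 131 bp
Sorted largest to smallest: 131, 9, 8 bp.

131, 9, 8 bp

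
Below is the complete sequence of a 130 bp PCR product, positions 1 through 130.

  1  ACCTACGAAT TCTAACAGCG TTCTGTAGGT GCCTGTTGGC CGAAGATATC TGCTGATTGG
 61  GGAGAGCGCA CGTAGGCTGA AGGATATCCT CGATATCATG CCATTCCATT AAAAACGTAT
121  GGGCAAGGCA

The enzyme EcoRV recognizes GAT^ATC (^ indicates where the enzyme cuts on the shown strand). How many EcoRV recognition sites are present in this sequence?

3

GATATC occurs starting at positions 45, 83, 92.
EcoRV cuts at 3 sites.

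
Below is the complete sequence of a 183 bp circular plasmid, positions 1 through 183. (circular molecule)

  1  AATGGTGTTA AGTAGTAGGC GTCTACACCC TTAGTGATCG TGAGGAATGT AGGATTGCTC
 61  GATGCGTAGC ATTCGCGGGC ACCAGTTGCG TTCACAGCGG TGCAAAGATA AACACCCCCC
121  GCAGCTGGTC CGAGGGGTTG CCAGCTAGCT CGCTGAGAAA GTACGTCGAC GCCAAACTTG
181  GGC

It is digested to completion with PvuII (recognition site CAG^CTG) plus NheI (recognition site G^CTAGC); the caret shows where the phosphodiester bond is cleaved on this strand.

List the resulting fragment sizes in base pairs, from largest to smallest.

The PvuII site (CAGCTG) starts at position 122.
PvuII cuts after base 3 of each site, so after position 124.
The NheI site (GCTAGC) starts at position 144.
NheI cuts after the first base of each site, so after position 144.
Combined cut positions: 124, 144.
Circular molecule, 2 cuts → 2 fragments:
  125–144 → 20 bp
  145–183 then 1–124 → 39 + 124 = 163 bp
Sorted largest to smallest: 163, 20 bp.

163, 20 bp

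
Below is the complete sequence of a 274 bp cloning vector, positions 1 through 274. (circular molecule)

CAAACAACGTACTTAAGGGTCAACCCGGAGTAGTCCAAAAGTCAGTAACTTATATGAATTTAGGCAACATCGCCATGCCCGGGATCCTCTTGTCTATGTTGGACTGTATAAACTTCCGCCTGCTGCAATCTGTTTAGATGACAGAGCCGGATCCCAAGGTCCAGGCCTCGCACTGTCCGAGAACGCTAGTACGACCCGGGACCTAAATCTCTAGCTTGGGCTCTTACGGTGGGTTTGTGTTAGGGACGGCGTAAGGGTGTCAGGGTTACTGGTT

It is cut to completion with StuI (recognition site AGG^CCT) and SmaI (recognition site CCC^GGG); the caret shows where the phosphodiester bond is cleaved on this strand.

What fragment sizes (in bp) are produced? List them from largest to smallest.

157, 85, 32 bp

The StuI site (AGGCCT) starts at position 163.
StuI cuts after base 3 of each site, so after position 165.
SmaI sites (CCCGGG) start at positions 78, 195.
SmaI cuts after base 3 of each site, so after positions 80, 197.
Combined cut positions: 80, 165, 197.
Circular molecule, 3 cuts → 3 fragments:
  81–165 → 85 bp
  166–197 → 32 bp
  198–274 then 1–80 → 77 + 80 = 157 bp
Sorted largest to smallest: 157, 85, 32 bp.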